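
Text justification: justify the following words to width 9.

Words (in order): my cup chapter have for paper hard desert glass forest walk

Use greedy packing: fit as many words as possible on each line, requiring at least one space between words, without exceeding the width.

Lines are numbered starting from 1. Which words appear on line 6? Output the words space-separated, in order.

Line 1: ['my', 'cup'] (min_width=6, slack=3)
Line 2: ['chapter'] (min_width=7, slack=2)
Line 3: ['have', 'for'] (min_width=8, slack=1)
Line 4: ['paper'] (min_width=5, slack=4)
Line 5: ['hard'] (min_width=4, slack=5)
Line 6: ['desert'] (min_width=6, slack=3)
Line 7: ['glass'] (min_width=5, slack=4)
Line 8: ['forest'] (min_width=6, slack=3)
Line 9: ['walk'] (min_width=4, slack=5)

Answer: desert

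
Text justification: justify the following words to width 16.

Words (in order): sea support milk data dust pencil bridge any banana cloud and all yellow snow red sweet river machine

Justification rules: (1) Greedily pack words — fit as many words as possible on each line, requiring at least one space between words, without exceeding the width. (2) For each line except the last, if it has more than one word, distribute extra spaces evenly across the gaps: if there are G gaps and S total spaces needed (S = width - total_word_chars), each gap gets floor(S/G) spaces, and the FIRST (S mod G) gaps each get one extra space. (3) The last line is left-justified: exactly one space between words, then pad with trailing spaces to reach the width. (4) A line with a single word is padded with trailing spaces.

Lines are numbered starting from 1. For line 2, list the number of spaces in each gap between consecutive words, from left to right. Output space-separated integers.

Line 1: ['sea', 'support', 'milk'] (min_width=16, slack=0)
Line 2: ['data', 'dust', 'pencil'] (min_width=16, slack=0)
Line 3: ['bridge', 'any'] (min_width=10, slack=6)
Line 4: ['banana', 'cloud', 'and'] (min_width=16, slack=0)
Line 5: ['all', 'yellow', 'snow'] (min_width=15, slack=1)
Line 6: ['red', 'sweet', 'river'] (min_width=15, slack=1)
Line 7: ['machine'] (min_width=7, slack=9)

Answer: 1 1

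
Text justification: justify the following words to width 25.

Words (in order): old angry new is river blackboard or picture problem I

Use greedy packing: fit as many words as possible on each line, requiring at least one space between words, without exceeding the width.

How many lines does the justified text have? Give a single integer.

Line 1: ['old', 'angry', 'new', 'is', 'river'] (min_width=22, slack=3)
Line 2: ['blackboard', 'or', 'picture'] (min_width=21, slack=4)
Line 3: ['problem', 'I'] (min_width=9, slack=16)
Total lines: 3

Answer: 3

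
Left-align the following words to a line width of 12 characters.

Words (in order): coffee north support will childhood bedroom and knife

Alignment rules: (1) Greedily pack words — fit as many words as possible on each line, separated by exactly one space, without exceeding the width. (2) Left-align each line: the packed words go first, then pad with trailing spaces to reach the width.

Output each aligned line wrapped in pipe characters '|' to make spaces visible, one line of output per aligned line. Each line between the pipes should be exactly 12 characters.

Answer: |coffee north|
|support will|
|childhood   |
|bedroom and |
|knife       |

Derivation:
Line 1: ['coffee', 'north'] (min_width=12, slack=0)
Line 2: ['support', 'will'] (min_width=12, slack=0)
Line 3: ['childhood'] (min_width=9, slack=3)
Line 4: ['bedroom', 'and'] (min_width=11, slack=1)
Line 5: ['knife'] (min_width=5, slack=7)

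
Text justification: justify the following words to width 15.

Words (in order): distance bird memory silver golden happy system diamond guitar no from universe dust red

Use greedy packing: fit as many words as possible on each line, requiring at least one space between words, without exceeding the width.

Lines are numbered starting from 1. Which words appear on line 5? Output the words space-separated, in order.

Answer: guitar no from

Derivation:
Line 1: ['distance', 'bird'] (min_width=13, slack=2)
Line 2: ['memory', 'silver'] (min_width=13, slack=2)
Line 3: ['golden', 'happy'] (min_width=12, slack=3)
Line 4: ['system', 'diamond'] (min_width=14, slack=1)
Line 5: ['guitar', 'no', 'from'] (min_width=14, slack=1)
Line 6: ['universe', 'dust'] (min_width=13, slack=2)
Line 7: ['red'] (min_width=3, slack=12)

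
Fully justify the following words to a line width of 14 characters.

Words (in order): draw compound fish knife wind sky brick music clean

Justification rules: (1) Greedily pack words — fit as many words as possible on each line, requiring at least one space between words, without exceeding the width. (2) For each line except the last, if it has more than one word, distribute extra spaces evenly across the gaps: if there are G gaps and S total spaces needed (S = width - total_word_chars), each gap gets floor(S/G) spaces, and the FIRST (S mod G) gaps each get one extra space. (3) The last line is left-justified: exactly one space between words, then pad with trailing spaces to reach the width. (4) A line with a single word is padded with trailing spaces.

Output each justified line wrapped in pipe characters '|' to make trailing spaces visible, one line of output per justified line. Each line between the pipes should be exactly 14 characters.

Line 1: ['draw', 'compound'] (min_width=13, slack=1)
Line 2: ['fish', 'knife'] (min_width=10, slack=4)
Line 3: ['wind', 'sky', 'brick'] (min_width=14, slack=0)
Line 4: ['music', 'clean'] (min_width=11, slack=3)

Answer: |draw  compound|
|fish     knife|
|wind sky brick|
|music clean   |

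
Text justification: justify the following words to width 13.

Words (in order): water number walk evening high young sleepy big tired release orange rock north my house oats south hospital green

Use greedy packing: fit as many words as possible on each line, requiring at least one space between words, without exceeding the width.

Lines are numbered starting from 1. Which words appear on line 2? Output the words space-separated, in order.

Answer: walk evening

Derivation:
Line 1: ['water', 'number'] (min_width=12, slack=1)
Line 2: ['walk', 'evening'] (min_width=12, slack=1)
Line 3: ['high', 'young'] (min_width=10, slack=3)
Line 4: ['sleepy', 'big'] (min_width=10, slack=3)
Line 5: ['tired', 'release'] (min_width=13, slack=0)
Line 6: ['orange', 'rock'] (min_width=11, slack=2)
Line 7: ['north', 'my'] (min_width=8, slack=5)
Line 8: ['house', 'oats'] (min_width=10, slack=3)
Line 9: ['south'] (min_width=5, slack=8)
Line 10: ['hospital'] (min_width=8, slack=5)
Line 11: ['green'] (min_width=5, slack=8)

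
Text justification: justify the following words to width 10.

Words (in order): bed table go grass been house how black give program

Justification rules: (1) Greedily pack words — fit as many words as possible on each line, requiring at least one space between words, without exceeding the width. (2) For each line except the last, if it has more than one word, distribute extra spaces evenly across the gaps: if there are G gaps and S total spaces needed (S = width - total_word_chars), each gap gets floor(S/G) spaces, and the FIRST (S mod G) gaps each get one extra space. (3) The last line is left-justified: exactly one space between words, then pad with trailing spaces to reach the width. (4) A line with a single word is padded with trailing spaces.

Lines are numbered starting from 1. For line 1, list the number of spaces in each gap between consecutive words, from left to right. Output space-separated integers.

Answer: 2

Derivation:
Line 1: ['bed', 'table'] (min_width=9, slack=1)
Line 2: ['go', 'grass'] (min_width=8, slack=2)
Line 3: ['been', 'house'] (min_width=10, slack=0)
Line 4: ['how', 'black'] (min_width=9, slack=1)
Line 5: ['give'] (min_width=4, slack=6)
Line 6: ['program'] (min_width=7, slack=3)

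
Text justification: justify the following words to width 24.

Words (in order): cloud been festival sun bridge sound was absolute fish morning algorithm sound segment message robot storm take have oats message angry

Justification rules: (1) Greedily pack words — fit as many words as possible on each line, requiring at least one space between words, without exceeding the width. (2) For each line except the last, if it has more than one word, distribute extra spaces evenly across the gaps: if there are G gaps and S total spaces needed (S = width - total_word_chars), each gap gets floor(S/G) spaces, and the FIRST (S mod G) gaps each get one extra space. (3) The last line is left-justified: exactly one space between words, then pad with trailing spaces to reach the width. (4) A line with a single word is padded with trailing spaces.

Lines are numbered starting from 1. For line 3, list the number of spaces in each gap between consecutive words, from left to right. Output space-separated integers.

Line 1: ['cloud', 'been', 'festival', 'sun'] (min_width=23, slack=1)
Line 2: ['bridge', 'sound', 'was'] (min_width=16, slack=8)
Line 3: ['absolute', 'fish', 'morning'] (min_width=21, slack=3)
Line 4: ['algorithm', 'sound', 'segment'] (min_width=23, slack=1)
Line 5: ['message', 'robot', 'storm', 'take'] (min_width=24, slack=0)
Line 6: ['have', 'oats', 'message', 'angry'] (min_width=23, slack=1)

Answer: 3 2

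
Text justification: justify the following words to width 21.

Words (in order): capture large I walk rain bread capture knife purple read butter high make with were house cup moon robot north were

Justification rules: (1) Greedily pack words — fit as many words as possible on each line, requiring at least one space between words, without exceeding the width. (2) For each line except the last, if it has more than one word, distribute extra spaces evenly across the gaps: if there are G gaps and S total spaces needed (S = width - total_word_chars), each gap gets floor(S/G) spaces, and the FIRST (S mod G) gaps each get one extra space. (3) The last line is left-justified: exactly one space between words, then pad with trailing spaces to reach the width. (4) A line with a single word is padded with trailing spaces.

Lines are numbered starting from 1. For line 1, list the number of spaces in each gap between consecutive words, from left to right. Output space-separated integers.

Line 1: ['capture', 'large', 'I', 'walk'] (min_width=20, slack=1)
Line 2: ['rain', 'bread', 'capture'] (min_width=18, slack=3)
Line 3: ['knife', 'purple', 'read'] (min_width=17, slack=4)
Line 4: ['butter', 'high', 'make', 'with'] (min_width=21, slack=0)
Line 5: ['were', 'house', 'cup', 'moon'] (min_width=19, slack=2)
Line 6: ['robot', 'north', 'were'] (min_width=16, slack=5)

Answer: 2 1 1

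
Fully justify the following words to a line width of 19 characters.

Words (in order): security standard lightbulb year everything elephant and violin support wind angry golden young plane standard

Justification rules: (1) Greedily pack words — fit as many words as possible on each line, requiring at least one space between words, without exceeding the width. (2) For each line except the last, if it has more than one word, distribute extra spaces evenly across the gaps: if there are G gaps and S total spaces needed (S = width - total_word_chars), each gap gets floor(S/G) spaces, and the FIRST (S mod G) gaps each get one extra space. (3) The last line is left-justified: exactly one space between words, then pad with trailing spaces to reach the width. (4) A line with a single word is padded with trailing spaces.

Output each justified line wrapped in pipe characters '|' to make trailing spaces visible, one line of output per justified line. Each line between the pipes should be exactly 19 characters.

Line 1: ['security', 'standard'] (min_width=17, slack=2)
Line 2: ['lightbulb', 'year'] (min_width=14, slack=5)
Line 3: ['everything', 'elephant'] (min_width=19, slack=0)
Line 4: ['and', 'violin', 'support'] (min_width=18, slack=1)
Line 5: ['wind', 'angry', 'golden'] (min_width=17, slack=2)
Line 6: ['young', 'plane'] (min_width=11, slack=8)
Line 7: ['standard'] (min_width=8, slack=11)

Answer: |security   standard|
|lightbulb      year|
|everything elephant|
|and  violin support|
|wind  angry  golden|
|young         plane|
|standard           |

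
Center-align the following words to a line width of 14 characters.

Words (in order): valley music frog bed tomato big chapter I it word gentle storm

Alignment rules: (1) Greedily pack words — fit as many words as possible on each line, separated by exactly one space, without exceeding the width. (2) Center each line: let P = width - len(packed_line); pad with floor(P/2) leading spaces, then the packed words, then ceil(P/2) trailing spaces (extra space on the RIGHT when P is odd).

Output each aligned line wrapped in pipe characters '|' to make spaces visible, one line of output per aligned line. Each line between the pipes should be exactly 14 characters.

Line 1: ['valley', 'music'] (min_width=12, slack=2)
Line 2: ['frog', 'bed'] (min_width=8, slack=6)
Line 3: ['tomato', 'big'] (min_width=10, slack=4)
Line 4: ['chapter', 'I', 'it'] (min_width=12, slack=2)
Line 5: ['word', 'gentle'] (min_width=11, slack=3)
Line 6: ['storm'] (min_width=5, slack=9)

Answer: | valley music |
|   frog bed   |
|  tomato big  |
| chapter I it |
| word gentle  |
|    storm     |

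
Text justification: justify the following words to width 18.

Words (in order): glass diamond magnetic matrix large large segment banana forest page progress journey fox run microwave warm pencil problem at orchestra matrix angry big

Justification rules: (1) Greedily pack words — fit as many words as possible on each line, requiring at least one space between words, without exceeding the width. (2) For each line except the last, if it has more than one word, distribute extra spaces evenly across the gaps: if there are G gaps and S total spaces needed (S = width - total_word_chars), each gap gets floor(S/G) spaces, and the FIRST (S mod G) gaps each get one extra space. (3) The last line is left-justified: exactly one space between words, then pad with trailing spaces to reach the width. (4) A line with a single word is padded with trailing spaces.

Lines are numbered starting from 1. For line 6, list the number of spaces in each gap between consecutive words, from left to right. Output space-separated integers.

Line 1: ['glass', 'diamond'] (min_width=13, slack=5)
Line 2: ['magnetic', 'matrix'] (min_width=15, slack=3)
Line 3: ['large', 'large'] (min_width=11, slack=7)
Line 4: ['segment', 'banana'] (min_width=14, slack=4)
Line 5: ['forest', 'page'] (min_width=11, slack=7)
Line 6: ['progress', 'journey'] (min_width=16, slack=2)
Line 7: ['fox', 'run', 'microwave'] (min_width=17, slack=1)
Line 8: ['warm', 'pencil'] (min_width=11, slack=7)
Line 9: ['problem', 'at'] (min_width=10, slack=8)
Line 10: ['orchestra', 'matrix'] (min_width=16, slack=2)
Line 11: ['angry', 'big'] (min_width=9, slack=9)

Answer: 3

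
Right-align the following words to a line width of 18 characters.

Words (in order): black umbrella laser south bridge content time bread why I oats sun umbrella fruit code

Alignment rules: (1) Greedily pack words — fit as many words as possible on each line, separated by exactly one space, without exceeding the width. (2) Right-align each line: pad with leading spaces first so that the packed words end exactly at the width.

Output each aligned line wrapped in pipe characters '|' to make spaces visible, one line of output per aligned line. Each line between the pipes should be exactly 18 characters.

Answer: |    black umbrella|
|laser south bridge|
|content time bread|
|    why I oats sun|
|    umbrella fruit|
|              code|

Derivation:
Line 1: ['black', 'umbrella'] (min_width=14, slack=4)
Line 2: ['laser', 'south', 'bridge'] (min_width=18, slack=0)
Line 3: ['content', 'time', 'bread'] (min_width=18, slack=0)
Line 4: ['why', 'I', 'oats', 'sun'] (min_width=14, slack=4)
Line 5: ['umbrella', 'fruit'] (min_width=14, slack=4)
Line 6: ['code'] (min_width=4, slack=14)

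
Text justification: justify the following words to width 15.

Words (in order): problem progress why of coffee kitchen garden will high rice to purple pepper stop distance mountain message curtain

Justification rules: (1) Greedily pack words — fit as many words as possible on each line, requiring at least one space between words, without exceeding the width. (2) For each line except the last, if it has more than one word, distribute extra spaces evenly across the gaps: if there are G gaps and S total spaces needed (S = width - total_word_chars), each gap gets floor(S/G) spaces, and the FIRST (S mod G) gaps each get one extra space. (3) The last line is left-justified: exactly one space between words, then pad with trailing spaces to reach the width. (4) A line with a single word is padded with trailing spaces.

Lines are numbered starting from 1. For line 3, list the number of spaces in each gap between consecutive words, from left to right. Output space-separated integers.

Answer: 2

Derivation:
Line 1: ['problem'] (min_width=7, slack=8)
Line 2: ['progress', 'why', 'of'] (min_width=15, slack=0)
Line 3: ['coffee', 'kitchen'] (min_width=14, slack=1)
Line 4: ['garden', 'will'] (min_width=11, slack=4)
Line 5: ['high', 'rice', 'to'] (min_width=12, slack=3)
Line 6: ['purple', 'pepper'] (min_width=13, slack=2)
Line 7: ['stop', 'distance'] (min_width=13, slack=2)
Line 8: ['mountain'] (min_width=8, slack=7)
Line 9: ['message', 'curtain'] (min_width=15, slack=0)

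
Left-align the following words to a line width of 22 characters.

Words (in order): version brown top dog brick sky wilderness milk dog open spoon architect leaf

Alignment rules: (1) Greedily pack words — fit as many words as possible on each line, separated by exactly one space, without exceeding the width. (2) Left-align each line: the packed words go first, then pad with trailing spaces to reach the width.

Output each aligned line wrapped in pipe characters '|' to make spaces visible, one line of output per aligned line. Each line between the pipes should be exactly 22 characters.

Answer: |version brown top dog |
|brick sky wilderness  |
|milk dog open spoon   |
|architect leaf        |

Derivation:
Line 1: ['version', 'brown', 'top', 'dog'] (min_width=21, slack=1)
Line 2: ['brick', 'sky', 'wilderness'] (min_width=20, slack=2)
Line 3: ['milk', 'dog', 'open', 'spoon'] (min_width=19, slack=3)
Line 4: ['architect', 'leaf'] (min_width=14, slack=8)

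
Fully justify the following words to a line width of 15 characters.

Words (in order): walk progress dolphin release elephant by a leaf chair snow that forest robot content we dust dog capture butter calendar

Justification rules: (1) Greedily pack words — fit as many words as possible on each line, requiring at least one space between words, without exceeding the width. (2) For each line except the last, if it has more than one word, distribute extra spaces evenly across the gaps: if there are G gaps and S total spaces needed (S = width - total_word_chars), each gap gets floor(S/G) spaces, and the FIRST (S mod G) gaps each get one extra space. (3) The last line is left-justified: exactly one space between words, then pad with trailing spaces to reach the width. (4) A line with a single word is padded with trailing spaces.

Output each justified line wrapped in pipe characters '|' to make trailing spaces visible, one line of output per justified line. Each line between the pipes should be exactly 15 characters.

Line 1: ['walk', 'progress'] (min_width=13, slack=2)
Line 2: ['dolphin', 'release'] (min_width=15, slack=0)
Line 3: ['elephant', 'by', 'a'] (min_width=13, slack=2)
Line 4: ['leaf', 'chair', 'snow'] (min_width=15, slack=0)
Line 5: ['that', 'forest'] (min_width=11, slack=4)
Line 6: ['robot', 'content'] (min_width=13, slack=2)
Line 7: ['we', 'dust', 'dog'] (min_width=11, slack=4)
Line 8: ['capture', 'butter'] (min_width=14, slack=1)
Line 9: ['calendar'] (min_width=8, slack=7)

Answer: |walk   progress|
|dolphin release|
|elephant  by  a|
|leaf chair snow|
|that     forest|
|robot   content|
|we   dust   dog|
|capture  butter|
|calendar       |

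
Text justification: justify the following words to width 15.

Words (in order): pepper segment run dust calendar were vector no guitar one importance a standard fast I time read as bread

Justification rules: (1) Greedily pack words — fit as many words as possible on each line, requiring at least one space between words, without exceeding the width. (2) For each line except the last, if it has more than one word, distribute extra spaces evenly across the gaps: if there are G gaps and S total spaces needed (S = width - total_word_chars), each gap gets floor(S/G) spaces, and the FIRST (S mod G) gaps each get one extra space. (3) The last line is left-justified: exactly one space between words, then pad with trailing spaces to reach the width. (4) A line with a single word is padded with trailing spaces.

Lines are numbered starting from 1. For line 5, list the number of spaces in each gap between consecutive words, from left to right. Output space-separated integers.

Answer: 6

Derivation:
Line 1: ['pepper', 'segment'] (min_width=14, slack=1)
Line 2: ['run', 'dust'] (min_width=8, slack=7)
Line 3: ['calendar', 'were'] (min_width=13, slack=2)
Line 4: ['vector', 'no'] (min_width=9, slack=6)
Line 5: ['guitar', 'one'] (min_width=10, slack=5)
Line 6: ['importance', 'a'] (min_width=12, slack=3)
Line 7: ['standard', 'fast', 'I'] (min_width=15, slack=0)
Line 8: ['time', 'read', 'as'] (min_width=12, slack=3)
Line 9: ['bread'] (min_width=5, slack=10)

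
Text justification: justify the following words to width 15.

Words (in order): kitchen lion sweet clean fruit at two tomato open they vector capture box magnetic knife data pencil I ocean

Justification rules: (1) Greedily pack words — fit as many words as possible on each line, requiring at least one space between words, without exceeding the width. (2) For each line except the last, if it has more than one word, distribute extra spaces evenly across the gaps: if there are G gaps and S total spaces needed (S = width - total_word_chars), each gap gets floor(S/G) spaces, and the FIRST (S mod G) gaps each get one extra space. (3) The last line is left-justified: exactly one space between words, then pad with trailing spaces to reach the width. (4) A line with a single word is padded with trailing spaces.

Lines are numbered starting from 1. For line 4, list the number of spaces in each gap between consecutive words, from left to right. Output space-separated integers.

Line 1: ['kitchen', 'lion'] (min_width=12, slack=3)
Line 2: ['sweet', 'clean'] (min_width=11, slack=4)
Line 3: ['fruit', 'at', 'two'] (min_width=12, slack=3)
Line 4: ['tomato', 'open'] (min_width=11, slack=4)
Line 5: ['they', 'vector'] (min_width=11, slack=4)
Line 6: ['capture', 'box'] (min_width=11, slack=4)
Line 7: ['magnetic', 'knife'] (min_width=14, slack=1)
Line 8: ['data', 'pencil', 'I'] (min_width=13, slack=2)
Line 9: ['ocean'] (min_width=5, slack=10)

Answer: 5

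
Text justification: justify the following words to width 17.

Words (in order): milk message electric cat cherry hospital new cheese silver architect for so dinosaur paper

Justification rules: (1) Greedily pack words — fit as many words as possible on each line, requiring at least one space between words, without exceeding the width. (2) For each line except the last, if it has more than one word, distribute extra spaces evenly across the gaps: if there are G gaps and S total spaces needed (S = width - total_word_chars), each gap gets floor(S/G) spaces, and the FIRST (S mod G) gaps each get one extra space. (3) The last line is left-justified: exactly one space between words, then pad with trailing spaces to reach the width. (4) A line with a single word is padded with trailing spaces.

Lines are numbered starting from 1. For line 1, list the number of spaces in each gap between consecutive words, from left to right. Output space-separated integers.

Answer: 6

Derivation:
Line 1: ['milk', 'message'] (min_width=12, slack=5)
Line 2: ['electric', 'cat'] (min_width=12, slack=5)
Line 3: ['cherry', 'hospital'] (min_width=15, slack=2)
Line 4: ['new', 'cheese', 'silver'] (min_width=17, slack=0)
Line 5: ['architect', 'for', 'so'] (min_width=16, slack=1)
Line 6: ['dinosaur', 'paper'] (min_width=14, slack=3)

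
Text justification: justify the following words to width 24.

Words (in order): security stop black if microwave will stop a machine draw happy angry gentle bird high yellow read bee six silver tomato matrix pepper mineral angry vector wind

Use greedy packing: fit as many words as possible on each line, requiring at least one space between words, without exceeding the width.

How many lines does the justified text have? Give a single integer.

Answer: 8

Derivation:
Line 1: ['security', 'stop', 'black', 'if'] (min_width=22, slack=2)
Line 2: ['microwave', 'will', 'stop', 'a'] (min_width=21, slack=3)
Line 3: ['machine', 'draw', 'happy', 'angry'] (min_width=24, slack=0)
Line 4: ['gentle', 'bird', 'high', 'yellow'] (min_width=23, slack=1)
Line 5: ['read', 'bee', 'six', 'silver'] (min_width=19, slack=5)
Line 6: ['tomato', 'matrix', 'pepper'] (min_width=20, slack=4)
Line 7: ['mineral', 'angry', 'vector'] (min_width=20, slack=4)
Line 8: ['wind'] (min_width=4, slack=20)
Total lines: 8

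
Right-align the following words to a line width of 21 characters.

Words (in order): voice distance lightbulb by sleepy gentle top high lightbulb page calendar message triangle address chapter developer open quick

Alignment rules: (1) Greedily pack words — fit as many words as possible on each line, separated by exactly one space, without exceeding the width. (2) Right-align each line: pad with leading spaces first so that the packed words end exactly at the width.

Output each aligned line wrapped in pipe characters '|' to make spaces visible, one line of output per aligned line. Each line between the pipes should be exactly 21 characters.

Line 1: ['voice', 'distance'] (min_width=14, slack=7)
Line 2: ['lightbulb', 'by', 'sleepy'] (min_width=19, slack=2)
Line 3: ['gentle', 'top', 'high'] (min_width=15, slack=6)
Line 4: ['lightbulb', 'page'] (min_width=14, slack=7)
Line 5: ['calendar', 'message'] (min_width=16, slack=5)
Line 6: ['triangle', 'address'] (min_width=16, slack=5)
Line 7: ['chapter', 'developer'] (min_width=17, slack=4)
Line 8: ['open', 'quick'] (min_width=10, slack=11)

Answer: |       voice distance|
|  lightbulb by sleepy|
|      gentle top high|
|       lightbulb page|
|     calendar message|
|     triangle address|
|    chapter developer|
|           open quick|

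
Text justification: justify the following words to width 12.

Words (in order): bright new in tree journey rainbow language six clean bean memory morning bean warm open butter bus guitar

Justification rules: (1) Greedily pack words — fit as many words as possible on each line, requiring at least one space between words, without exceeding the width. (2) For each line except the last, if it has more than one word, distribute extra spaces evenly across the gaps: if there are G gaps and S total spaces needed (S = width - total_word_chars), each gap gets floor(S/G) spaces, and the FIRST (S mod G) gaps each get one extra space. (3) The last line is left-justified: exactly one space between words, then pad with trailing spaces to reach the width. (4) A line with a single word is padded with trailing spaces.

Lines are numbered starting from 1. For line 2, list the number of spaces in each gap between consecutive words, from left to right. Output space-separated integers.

Line 1: ['bright', 'new'] (min_width=10, slack=2)
Line 2: ['in', 'tree'] (min_width=7, slack=5)
Line 3: ['journey'] (min_width=7, slack=5)
Line 4: ['rainbow'] (min_width=7, slack=5)
Line 5: ['language', 'six'] (min_width=12, slack=0)
Line 6: ['clean', 'bean'] (min_width=10, slack=2)
Line 7: ['memory'] (min_width=6, slack=6)
Line 8: ['morning', 'bean'] (min_width=12, slack=0)
Line 9: ['warm', 'open'] (min_width=9, slack=3)
Line 10: ['butter', 'bus'] (min_width=10, slack=2)
Line 11: ['guitar'] (min_width=6, slack=6)

Answer: 6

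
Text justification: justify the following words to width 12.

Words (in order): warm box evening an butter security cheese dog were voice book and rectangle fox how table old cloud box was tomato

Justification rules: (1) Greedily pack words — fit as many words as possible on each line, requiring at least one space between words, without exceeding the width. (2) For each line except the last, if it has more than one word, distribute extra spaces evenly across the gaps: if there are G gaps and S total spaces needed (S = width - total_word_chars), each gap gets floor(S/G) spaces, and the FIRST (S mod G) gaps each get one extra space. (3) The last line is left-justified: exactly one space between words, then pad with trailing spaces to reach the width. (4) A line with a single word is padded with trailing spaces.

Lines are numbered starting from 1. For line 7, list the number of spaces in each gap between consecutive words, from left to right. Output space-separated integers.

Answer: 5

Derivation:
Line 1: ['warm', 'box'] (min_width=8, slack=4)
Line 2: ['evening', 'an'] (min_width=10, slack=2)
Line 3: ['butter'] (min_width=6, slack=6)
Line 4: ['security'] (min_width=8, slack=4)
Line 5: ['cheese', 'dog'] (min_width=10, slack=2)
Line 6: ['were', 'voice'] (min_width=10, slack=2)
Line 7: ['book', 'and'] (min_width=8, slack=4)
Line 8: ['rectangle'] (min_width=9, slack=3)
Line 9: ['fox', 'how'] (min_width=7, slack=5)
Line 10: ['table', 'old'] (min_width=9, slack=3)
Line 11: ['cloud', 'box'] (min_width=9, slack=3)
Line 12: ['was', 'tomato'] (min_width=10, slack=2)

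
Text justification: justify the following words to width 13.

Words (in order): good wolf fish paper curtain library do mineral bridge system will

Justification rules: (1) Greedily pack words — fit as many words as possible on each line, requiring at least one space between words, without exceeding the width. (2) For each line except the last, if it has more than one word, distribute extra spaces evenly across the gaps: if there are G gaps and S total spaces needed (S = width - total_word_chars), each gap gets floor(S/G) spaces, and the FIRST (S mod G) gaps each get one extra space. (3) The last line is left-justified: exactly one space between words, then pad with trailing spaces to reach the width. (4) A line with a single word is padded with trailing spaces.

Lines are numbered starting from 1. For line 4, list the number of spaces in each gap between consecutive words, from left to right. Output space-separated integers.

Line 1: ['good', 'wolf'] (min_width=9, slack=4)
Line 2: ['fish', 'paper'] (min_width=10, slack=3)
Line 3: ['curtain'] (min_width=7, slack=6)
Line 4: ['library', 'do'] (min_width=10, slack=3)
Line 5: ['mineral'] (min_width=7, slack=6)
Line 6: ['bridge', 'system'] (min_width=13, slack=0)
Line 7: ['will'] (min_width=4, slack=9)

Answer: 4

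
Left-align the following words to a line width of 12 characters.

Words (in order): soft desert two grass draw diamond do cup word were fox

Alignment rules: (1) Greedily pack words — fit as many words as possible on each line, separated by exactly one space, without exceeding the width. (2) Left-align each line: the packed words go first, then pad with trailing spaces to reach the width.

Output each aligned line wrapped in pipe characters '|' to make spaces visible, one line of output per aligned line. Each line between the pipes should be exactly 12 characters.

Answer: |soft desert |
|two grass   |
|draw diamond|
|do cup word |
|were fox    |

Derivation:
Line 1: ['soft', 'desert'] (min_width=11, slack=1)
Line 2: ['two', 'grass'] (min_width=9, slack=3)
Line 3: ['draw', 'diamond'] (min_width=12, slack=0)
Line 4: ['do', 'cup', 'word'] (min_width=11, slack=1)
Line 5: ['were', 'fox'] (min_width=8, slack=4)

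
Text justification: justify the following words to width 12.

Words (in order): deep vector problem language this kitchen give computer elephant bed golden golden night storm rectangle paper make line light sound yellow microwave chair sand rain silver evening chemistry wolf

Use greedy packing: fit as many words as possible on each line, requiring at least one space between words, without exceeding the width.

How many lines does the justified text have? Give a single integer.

Answer: 20

Derivation:
Line 1: ['deep', 'vector'] (min_width=11, slack=1)
Line 2: ['problem'] (min_width=7, slack=5)
Line 3: ['language'] (min_width=8, slack=4)
Line 4: ['this', 'kitchen'] (min_width=12, slack=0)
Line 5: ['give'] (min_width=4, slack=8)
Line 6: ['computer'] (min_width=8, slack=4)
Line 7: ['elephant', 'bed'] (min_width=12, slack=0)
Line 8: ['golden'] (min_width=6, slack=6)
Line 9: ['golden', 'night'] (min_width=12, slack=0)
Line 10: ['storm'] (min_width=5, slack=7)
Line 11: ['rectangle'] (min_width=9, slack=3)
Line 12: ['paper', 'make'] (min_width=10, slack=2)
Line 13: ['line', 'light'] (min_width=10, slack=2)
Line 14: ['sound', 'yellow'] (min_width=12, slack=0)
Line 15: ['microwave'] (min_width=9, slack=3)
Line 16: ['chair', 'sand'] (min_width=10, slack=2)
Line 17: ['rain', 'silver'] (min_width=11, slack=1)
Line 18: ['evening'] (min_width=7, slack=5)
Line 19: ['chemistry'] (min_width=9, slack=3)
Line 20: ['wolf'] (min_width=4, slack=8)
Total lines: 20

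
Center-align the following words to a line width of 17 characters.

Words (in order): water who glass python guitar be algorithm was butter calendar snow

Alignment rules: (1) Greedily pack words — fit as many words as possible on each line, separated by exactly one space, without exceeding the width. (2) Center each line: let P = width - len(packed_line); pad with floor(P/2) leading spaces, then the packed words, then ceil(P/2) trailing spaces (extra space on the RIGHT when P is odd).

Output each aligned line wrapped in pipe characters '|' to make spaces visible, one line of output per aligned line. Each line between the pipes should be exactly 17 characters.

Line 1: ['water', 'who', 'glass'] (min_width=15, slack=2)
Line 2: ['python', 'guitar', 'be'] (min_width=16, slack=1)
Line 3: ['algorithm', 'was'] (min_width=13, slack=4)
Line 4: ['butter', 'calendar'] (min_width=15, slack=2)
Line 5: ['snow'] (min_width=4, slack=13)

Answer: | water who glass |
|python guitar be |
|  algorithm was  |
| butter calendar |
|      snow       |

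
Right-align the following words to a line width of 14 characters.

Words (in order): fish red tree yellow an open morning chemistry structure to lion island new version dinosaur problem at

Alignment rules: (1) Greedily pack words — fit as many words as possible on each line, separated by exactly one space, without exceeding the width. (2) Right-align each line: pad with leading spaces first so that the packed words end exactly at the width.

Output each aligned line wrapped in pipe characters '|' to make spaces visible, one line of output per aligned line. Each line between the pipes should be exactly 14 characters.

Line 1: ['fish', 'red', 'tree'] (min_width=13, slack=1)
Line 2: ['yellow', 'an', 'open'] (min_width=14, slack=0)
Line 3: ['morning'] (min_width=7, slack=7)
Line 4: ['chemistry'] (min_width=9, slack=5)
Line 5: ['structure', 'to'] (min_width=12, slack=2)
Line 6: ['lion', 'island'] (min_width=11, slack=3)
Line 7: ['new', 'version'] (min_width=11, slack=3)
Line 8: ['dinosaur'] (min_width=8, slack=6)
Line 9: ['problem', 'at'] (min_width=10, slack=4)

Answer: | fish red tree|
|yellow an open|
|       morning|
|     chemistry|
|  structure to|
|   lion island|
|   new version|
|      dinosaur|
|    problem at|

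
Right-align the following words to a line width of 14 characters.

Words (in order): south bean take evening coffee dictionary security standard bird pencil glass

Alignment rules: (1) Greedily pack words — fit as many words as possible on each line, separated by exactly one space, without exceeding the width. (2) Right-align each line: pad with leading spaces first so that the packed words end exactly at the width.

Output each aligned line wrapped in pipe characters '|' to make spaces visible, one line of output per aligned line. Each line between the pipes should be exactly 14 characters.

Line 1: ['south', 'bean'] (min_width=10, slack=4)
Line 2: ['take', 'evening'] (min_width=12, slack=2)
Line 3: ['coffee'] (min_width=6, slack=8)
Line 4: ['dictionary'] (min_width=10, slack=4)
Line 5: ['security'] (min_width=8, slack=6)
Line 6: ['standard', 'bird'] (min_width=13, slack=1)
Line 7: ['pencil', 'glass'] (min_width=12, slack=2)

Answer: |    south bean|
|  take evening|
|        coffee|
|    dictionary|
|      security|
| standard bird|
|  pencil glass|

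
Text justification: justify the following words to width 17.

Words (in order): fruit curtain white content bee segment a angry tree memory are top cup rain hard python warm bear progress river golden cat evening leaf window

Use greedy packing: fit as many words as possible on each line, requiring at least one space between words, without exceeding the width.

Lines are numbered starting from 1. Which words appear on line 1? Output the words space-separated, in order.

Line 1: ['fruit', 'curtain'] (min_width=13, slack=4)
Line 2: ['white', 'content', 'bee'] (min_width=17, slack=0)
Line 3: ['segment', 'a', 'angry'] (min_width=15, slack=2)
Line 4: ['tree', 'memory', 'are'] (min_width=15, slack=2)
Line 5: ['top', 'cup', 'rain', 'hard'] (min_width=17, slack=0)
Line 6: ['python', 'warm', 'bear'] (min_width=16, slack=1)
Line 7: ['progress', 'river'] (min_width=14, slack=3)
Line 8: ['golden', 'cat'] (min_width=10, slack=7)
Line 9: ['evening', 'leaf'] (min_width=12, slack=5)
Line 10: ['window'] (min_width=6, slack=11)

Answer: fruit curtain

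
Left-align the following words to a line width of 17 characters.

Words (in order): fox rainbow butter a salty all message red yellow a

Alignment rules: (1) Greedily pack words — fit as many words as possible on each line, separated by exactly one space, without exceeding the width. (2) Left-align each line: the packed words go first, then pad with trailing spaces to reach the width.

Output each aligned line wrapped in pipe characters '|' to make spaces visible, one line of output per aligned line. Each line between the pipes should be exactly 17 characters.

Answer: |fox rainbow      |
|butter a salty   |
|all message red  |
|yellow a         |

Derivation:
Line 1: ['fox', 'rainbow'] (min_width=11, slack=6)
Line 2: ['butter', 'a', 'salty'] (min_width=14, slack=3)
Line 3: ['all', 'message', 'red'] (min_width=15, slack=2)
Line 4: ['yellow', 'a'] (min_width=8, slack=9)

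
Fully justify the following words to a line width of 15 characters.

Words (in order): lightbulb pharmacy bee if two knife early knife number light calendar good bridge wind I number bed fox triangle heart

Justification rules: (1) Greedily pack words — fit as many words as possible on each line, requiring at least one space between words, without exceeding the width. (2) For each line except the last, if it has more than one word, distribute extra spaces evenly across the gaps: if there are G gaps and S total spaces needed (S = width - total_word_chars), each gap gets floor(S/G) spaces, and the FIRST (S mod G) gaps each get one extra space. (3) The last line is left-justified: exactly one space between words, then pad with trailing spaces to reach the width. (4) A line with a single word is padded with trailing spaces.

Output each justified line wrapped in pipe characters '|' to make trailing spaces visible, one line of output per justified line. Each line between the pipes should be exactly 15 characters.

Answer: |lightbulb      |
|pharmacy bee if|
|two knife early|
|knife    number|
|light  calendar|
|good     bridge|
|wind  I  number|
|bed         fox|
|triangle heart |

Derivation:
Line 1: ['lightbulb'] (min_width=9, slack=6)
Line 2: ['pharmacy', 'bee', 'if'] (min_width=15, slack=0)
Line 3: ['two', 'knife', 'early'] (min_width=15, slack=0)
Line 4: ['knife', 'number'] (min_width=12, slack=3)
Line 5: ['light', 'calendar'] (min_width=14, slack=1)
Line 6: ['good', 'bridge'] (min_width=11, slack=4)
Line 7: ['wind', 'I', 'number'] (min_width=13, slack=2)
Line 8: ['bed', 'fox'] (min_width=7, slack=8)
Line 9: ['triangle', 'heart'] (min_width=14, slack=1)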